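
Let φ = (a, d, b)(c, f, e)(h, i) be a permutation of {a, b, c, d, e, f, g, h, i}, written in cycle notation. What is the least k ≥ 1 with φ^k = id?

6

The cycle type of φ is (3, 3, 2, 1).
The order of φ is the least common multiple of its cycle lengths: lcm(3, 3, 2) = 6.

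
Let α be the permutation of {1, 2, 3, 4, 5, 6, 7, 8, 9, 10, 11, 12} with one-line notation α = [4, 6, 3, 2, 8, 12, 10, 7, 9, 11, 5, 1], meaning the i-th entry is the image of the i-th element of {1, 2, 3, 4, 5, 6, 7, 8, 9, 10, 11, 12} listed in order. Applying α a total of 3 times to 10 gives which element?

8

Tracing 10 → 11 → … returns to 10 after 5 steps, so 10 lies in a 5-cycle (5, 8, 7, 10, 11).
Stepping 3 places around the cycle: 10 → 11 → 5 → 8.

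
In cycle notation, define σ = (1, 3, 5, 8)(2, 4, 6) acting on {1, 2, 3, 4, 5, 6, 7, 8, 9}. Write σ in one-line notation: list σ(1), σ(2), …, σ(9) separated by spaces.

Reading each image from the cycles: 1→3, 2→4, 3→5, 4→6, 5→8, 6→2, 7→7, 8→1, 9→9.
Listing these in domain order gives 3 4 5 6 8 2 7 1 9.

3 4 5 6 8 2 7 1 9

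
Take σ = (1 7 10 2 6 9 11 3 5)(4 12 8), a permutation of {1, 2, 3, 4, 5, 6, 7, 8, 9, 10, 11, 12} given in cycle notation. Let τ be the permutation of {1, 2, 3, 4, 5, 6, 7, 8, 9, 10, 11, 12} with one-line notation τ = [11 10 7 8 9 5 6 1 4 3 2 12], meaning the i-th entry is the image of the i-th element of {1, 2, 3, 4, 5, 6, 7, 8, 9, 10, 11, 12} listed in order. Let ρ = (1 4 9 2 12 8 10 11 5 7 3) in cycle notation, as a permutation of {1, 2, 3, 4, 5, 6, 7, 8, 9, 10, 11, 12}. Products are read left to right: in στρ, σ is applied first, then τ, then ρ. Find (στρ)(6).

Chase 6: σ(6) = 9; τ(9) = 4; ρ(4) = 9. Hence (στρ)(6) = 9.

9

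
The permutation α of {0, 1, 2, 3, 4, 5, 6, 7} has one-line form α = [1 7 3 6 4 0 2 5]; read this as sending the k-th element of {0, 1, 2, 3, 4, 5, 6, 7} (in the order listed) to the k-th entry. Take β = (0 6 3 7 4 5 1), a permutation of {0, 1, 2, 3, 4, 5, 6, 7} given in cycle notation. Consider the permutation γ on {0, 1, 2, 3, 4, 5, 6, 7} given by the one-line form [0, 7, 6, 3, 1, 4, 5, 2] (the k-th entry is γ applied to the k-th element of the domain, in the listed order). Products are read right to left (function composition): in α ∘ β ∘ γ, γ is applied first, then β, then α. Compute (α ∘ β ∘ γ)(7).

3

Apply the permutations in order: γ(7) = 2, then β(2) = 2, then α(2) = 3. So (α ∘ β ∘ γ)(7) = 3.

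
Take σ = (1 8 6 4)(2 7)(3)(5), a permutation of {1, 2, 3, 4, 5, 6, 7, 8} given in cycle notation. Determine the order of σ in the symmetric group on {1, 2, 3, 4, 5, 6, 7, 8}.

4

The disjoint cycles have lengths 4, 2, 1, 1.
The order of σ is the least common multiple of its cycle lengths: lcm(4, 2) = 4.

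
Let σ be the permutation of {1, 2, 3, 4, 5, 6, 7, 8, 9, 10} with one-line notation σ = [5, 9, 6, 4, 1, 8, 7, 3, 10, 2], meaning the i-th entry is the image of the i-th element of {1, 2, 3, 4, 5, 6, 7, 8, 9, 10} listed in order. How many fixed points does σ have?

The fixed points (elements with σ(x) = x) are {4, 7}, so there are 2.

2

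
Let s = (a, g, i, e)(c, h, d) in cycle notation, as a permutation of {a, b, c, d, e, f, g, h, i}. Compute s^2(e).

g

e lies in the 4-cycle (a, g, i, e).
Advancing 2 steps from e: e → a → g.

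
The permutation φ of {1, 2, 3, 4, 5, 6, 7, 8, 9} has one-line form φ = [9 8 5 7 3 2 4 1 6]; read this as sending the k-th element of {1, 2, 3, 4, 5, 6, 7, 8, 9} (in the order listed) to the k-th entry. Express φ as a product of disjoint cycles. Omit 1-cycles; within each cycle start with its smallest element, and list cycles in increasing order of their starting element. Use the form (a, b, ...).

(1, 9, 6, 2, 8)(3, 5)(4, 7)

Iterating φ from 1 gives 1 → 9 → 6 → 2 → 8 → 1; that is the 5-cycle (1, 9, 6, 2, 8).
Continuing from each remaining unvisited element yields (1, 9, 6, 2, 8)(3, 5)(4, 7).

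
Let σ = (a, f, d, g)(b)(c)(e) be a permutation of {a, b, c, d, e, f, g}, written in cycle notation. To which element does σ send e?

The 1-cycle (e) fixes e, so σ(e) = e.

e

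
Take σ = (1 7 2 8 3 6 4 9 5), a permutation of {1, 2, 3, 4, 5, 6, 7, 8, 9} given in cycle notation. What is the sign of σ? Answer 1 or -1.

1

The cycle lengths are 9.
A cycle of length ℓ contributes ℓ−1 transpositions, so σ is a product of 8 transpositions — even.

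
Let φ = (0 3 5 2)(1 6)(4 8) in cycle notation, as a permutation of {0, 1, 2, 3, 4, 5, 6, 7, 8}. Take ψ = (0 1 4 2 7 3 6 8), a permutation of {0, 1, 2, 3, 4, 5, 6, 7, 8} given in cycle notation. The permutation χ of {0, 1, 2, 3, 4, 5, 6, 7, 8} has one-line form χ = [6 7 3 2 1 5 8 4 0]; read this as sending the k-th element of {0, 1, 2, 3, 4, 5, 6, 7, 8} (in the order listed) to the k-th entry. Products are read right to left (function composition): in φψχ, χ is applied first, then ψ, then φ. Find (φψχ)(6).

3

Apply the permutations in order: χ(6) = 8, then ψ(8) = 0, then φ(0) = 3. So (φψχ)(6) = 3.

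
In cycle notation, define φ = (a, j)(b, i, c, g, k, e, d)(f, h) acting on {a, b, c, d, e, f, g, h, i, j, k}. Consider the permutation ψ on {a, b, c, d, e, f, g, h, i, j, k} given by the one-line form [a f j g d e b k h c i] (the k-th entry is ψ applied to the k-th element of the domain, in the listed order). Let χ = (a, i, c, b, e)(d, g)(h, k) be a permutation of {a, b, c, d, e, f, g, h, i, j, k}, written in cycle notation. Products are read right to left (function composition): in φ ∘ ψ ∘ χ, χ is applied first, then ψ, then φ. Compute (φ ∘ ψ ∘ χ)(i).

a

(φ ∘ ψ ∘ χ)(i) = φ(ψ(χ(i))). χ(i) = c, then ψ(c) = j, then φ(j) = a, so the result is a.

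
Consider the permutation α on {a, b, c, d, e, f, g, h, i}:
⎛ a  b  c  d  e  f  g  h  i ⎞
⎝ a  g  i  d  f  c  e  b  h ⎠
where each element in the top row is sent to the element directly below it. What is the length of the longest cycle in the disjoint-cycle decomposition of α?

Decomposing into disjoint cycles gives (b, g, e, f, c, i, h); the longest has length 7.

7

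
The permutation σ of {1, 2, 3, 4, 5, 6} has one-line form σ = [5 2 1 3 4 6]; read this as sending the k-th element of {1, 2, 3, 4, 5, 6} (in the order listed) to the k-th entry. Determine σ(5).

5 is element number 5 of the domain, and entry number 5 of the one-line form is 4, so σ(5) = 4.

4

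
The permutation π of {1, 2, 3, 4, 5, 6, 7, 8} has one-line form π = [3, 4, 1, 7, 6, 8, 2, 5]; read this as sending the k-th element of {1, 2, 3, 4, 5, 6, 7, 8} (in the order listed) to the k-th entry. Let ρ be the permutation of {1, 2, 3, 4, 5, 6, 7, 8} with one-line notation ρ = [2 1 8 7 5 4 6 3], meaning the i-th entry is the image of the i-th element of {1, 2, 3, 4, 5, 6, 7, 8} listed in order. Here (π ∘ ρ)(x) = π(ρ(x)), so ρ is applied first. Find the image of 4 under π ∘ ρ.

(π ∘ ρ)(4) = π(ρ(4)). ρ(4) = 7, then π(7) = 2. So (π ∘ ρ)(4) = 2.

2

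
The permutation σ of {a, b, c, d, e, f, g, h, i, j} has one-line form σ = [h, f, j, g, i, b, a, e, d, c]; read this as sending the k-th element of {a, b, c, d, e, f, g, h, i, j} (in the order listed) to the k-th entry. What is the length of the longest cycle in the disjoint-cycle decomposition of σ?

6

Decomposing into disjoint cycles gives (a, h, e, i, d, g)(b, f)(c, j); the longest has length 6.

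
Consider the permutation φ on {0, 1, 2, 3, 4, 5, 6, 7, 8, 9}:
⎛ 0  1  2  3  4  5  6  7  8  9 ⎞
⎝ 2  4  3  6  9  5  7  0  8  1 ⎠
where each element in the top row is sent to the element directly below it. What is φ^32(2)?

Tracing 2 → 3 → … returns to 2 after 5 steps, so 2 lies in a 5-cycle (0, 2, 3, 6, 7).
On a 5-cycle, φ^5 is the identity, so φ^32 = φ^2 there (32 ≡ 2 mod 5).
Stepping 2 places around the cycle: 2 → 3 → 6.

6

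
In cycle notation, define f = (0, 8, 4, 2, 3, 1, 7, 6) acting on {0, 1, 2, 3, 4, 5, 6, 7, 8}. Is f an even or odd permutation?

odd

The cycle lengths are 8, 1.
A cycle is odd iff its length is even; f has 1 even-length cycle, so sgn(f) = (−1)^1 and f is odd.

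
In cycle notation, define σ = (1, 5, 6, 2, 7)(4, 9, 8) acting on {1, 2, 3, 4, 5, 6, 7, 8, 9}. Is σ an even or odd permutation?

The cycle lengths are 5, 3, 1.
A cycle of length ℓ contributes ℓ−1 transpositions, so σ is a product of 4 + 2 = 6 transpositions — even.

even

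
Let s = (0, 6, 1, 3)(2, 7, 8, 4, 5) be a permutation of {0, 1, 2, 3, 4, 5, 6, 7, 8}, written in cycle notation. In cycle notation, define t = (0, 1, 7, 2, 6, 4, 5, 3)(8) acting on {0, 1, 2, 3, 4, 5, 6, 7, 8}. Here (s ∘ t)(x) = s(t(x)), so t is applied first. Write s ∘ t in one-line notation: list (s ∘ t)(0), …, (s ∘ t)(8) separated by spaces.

3 8 1 6 2 0 5 7 4

Chase each element through t then s: 0 → 1 → 3; 1 → 7 → 8; 2 → 6 → 1; 3 → 0 → 6; 4 → 5 → 2; 5 → 3 → 0; 6 → 4 → 5; 7 → 2 → 7; 8 → 8 → 4.
So s ∘ t in one-line form is 3 8 1 6 2 0 5 7 4.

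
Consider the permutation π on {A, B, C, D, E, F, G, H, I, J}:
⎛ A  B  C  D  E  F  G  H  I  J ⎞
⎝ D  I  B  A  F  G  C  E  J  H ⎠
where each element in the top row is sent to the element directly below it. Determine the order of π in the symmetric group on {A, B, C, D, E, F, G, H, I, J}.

8

The disjoint-cycle form of π has cycle lengths 8, 2.
Since disjoint cycles commute, ord(π) = lcm(8, 2) = 8.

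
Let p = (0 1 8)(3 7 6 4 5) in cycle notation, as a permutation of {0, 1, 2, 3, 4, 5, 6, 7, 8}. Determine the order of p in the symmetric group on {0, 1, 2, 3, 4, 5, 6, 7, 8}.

15

The disjoint cycles have lengths 5, 3, 1.
The order of p is the least common multiple of its cycle lengths: lcm(5, 3) = 15.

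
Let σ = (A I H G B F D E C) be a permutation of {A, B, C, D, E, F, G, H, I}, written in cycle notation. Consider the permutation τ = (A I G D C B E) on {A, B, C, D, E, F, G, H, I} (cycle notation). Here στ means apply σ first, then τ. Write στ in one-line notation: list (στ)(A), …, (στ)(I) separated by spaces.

Chase each element through σ then τ: A → I → G; B → F → F; C → A → I; D → E → A; E → C → B; F → D → C; G → B → E; H → G → D; I → H → H.
So στ in one-line form is G F I A B C E D H.

G F I A B C E D H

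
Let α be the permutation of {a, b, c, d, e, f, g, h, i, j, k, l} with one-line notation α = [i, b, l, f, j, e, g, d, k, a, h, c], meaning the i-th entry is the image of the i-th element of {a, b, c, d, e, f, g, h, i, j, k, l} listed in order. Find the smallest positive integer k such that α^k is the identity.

8

Decomposing into disjoint cycles gives cycle lengths 8, 2, 1, 1.
Since disjoint cycles commute, ord(α) = lcm(8, 2) = 8.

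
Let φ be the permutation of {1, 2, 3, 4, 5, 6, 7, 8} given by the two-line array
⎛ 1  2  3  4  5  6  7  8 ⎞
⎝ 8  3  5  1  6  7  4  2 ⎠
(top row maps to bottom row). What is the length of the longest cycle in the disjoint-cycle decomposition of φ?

Decomposing into disjoint cycles gives (1, 8, 2, 3, 5, 6, 7, 4); the longest has length 8.

8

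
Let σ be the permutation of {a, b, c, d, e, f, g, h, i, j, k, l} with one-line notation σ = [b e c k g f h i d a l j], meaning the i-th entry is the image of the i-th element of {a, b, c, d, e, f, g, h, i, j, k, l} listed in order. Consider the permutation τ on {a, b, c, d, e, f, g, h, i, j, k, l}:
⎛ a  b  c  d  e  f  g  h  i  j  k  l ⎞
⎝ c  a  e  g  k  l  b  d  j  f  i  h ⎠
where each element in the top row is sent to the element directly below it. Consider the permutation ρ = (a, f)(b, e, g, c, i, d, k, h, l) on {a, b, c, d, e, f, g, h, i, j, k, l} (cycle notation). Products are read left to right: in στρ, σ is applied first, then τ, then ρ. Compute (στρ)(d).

d

(στρ)(d) = ρ(τ(σ(d))). σ(d) = k, then τ(k) = i, then ρ(i) = d, so the result is d.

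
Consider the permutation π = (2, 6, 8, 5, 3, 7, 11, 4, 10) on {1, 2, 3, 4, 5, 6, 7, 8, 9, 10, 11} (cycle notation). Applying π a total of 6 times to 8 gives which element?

10

8 lies in the 9-cycle (2, 6, 8, 5, 3, 7, 11, 4, 10).
Stepping 6 places around the cycle: 8 → 5 → 3 → 7 → 11 → 4 → 10.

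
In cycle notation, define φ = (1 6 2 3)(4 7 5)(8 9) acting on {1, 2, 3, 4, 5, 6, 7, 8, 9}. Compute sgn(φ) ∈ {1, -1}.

The cycle lengths are 4, 3, 2.
A cycle of length ℓ contributes ℓ−1 transpositions, so φ is a product of 3 + 2 + 1 = 6 transpositions — even.

1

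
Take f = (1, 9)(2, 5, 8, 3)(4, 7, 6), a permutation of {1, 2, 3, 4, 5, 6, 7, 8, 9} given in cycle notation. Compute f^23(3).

8

3 lies in the 4-cycle (2, 5, 8, 3).
Since the cycle has length 4, f^23 acts on it the same as f^3 (23 mod 4 = 3).
Advancing 3 steps from 3: 3 → 2 → 5 → 8.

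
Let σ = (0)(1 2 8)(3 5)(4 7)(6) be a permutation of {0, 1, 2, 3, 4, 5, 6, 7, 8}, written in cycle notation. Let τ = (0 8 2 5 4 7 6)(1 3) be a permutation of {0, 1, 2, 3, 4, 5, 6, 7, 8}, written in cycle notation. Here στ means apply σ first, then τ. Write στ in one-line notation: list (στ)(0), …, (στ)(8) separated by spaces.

Chase each element through σ then τ: 0 → 0 → 8; 1 → 2 → 5; 2 → 8 → 2; 3 → 5 → 4; 4 → 7 → 6; 5 → 3 → 1; 6 → 6 → 0; 7 → 4 → 7; 8 → 1 → 3.
So στ in one-line form is 8 5 2 4 6 1 0 7 3.

8 5 2 4 6 1 0 7 3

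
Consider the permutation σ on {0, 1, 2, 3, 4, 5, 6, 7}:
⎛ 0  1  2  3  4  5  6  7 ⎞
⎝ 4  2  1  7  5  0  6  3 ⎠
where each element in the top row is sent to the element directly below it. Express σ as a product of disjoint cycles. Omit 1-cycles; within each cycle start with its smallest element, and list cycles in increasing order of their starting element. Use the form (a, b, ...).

(0, 4, 5)(1, 2)(3, 7)

Start at 0 and follow images: 0 → 4 → 5 → 0, giving the cycle (0, 4, 5).
Continuing from each remaining unvisited element yields (0, 4, 5)(1, 2)(3, 7).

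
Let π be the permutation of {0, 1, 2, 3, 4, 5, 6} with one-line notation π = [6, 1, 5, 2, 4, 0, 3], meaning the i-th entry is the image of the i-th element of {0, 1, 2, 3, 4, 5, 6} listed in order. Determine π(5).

0

5 is element number 6 of the domain, and entry number 6 of the one-line form is 0, so π(5) = 0.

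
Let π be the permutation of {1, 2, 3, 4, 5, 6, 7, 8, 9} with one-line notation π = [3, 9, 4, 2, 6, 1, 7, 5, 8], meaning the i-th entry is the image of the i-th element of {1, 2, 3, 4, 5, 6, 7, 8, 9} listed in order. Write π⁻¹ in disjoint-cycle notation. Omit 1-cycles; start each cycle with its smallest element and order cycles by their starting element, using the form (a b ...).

(1 6 5 8 9 2 4 3)

The cycle decomposition of π is (1 3 4 2 9 8 5 6).
Reversing each cycle (and rotating so the smallest element leads) gives π⁻¹ = (1 6 5 8 9 2 4 3).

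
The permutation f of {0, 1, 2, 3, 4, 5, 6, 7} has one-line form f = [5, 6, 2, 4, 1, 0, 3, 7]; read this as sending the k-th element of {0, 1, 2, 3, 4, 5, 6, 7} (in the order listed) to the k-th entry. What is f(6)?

3

6 is element number 7 of the domain, and entry number 7 of the one-line form is 3, so f(6) = 3.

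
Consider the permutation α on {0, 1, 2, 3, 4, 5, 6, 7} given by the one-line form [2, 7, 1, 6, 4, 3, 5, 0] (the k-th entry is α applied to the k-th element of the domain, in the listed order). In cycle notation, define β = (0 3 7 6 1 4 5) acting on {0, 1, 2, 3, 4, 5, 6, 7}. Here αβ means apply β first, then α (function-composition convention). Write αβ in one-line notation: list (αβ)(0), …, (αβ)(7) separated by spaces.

For each element, apply β then α: 0 → 3 → 6; 1 → 4 → 4; 2 → 2 → 1; 3 → 7 → 0; 4 → 5 → 3; 5 → 0 → 2; 6 → 1 → 7; 7 → 6 → 5.
Collecting the images, αβ = [6 4 1 0 3 2 7 5].

6 4 1 0 3 2 7 5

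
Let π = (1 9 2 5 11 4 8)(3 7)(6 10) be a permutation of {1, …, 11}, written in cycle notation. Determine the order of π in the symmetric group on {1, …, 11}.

The disjoint cycles have lengths 7, 2, 2.
The order is lcm(7, 2, 2) = 14.

14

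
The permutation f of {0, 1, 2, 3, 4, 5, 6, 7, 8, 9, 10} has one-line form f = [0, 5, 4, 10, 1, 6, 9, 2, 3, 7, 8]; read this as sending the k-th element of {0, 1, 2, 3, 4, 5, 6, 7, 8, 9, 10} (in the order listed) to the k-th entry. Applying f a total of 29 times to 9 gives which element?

Tracing 9 → 7 → … returns to 9 after 7 steps, so 9 lies in a 7-cycle (1 5 6 9 7 2 4).
Powers repeat with period 7 on this cycle, and 29 mod 7 = 1, so f^29(9) = f^1(9).
Stepping 1 place around the cycle: 9 → 7.

7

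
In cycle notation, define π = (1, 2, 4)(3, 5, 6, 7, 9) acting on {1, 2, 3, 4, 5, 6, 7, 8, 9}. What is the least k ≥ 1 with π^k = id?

15

The disjoint cycles have lengths 5, 3, 1.
Since disjoint cycles commute, ord(π) = lcm(5, 3) = 15.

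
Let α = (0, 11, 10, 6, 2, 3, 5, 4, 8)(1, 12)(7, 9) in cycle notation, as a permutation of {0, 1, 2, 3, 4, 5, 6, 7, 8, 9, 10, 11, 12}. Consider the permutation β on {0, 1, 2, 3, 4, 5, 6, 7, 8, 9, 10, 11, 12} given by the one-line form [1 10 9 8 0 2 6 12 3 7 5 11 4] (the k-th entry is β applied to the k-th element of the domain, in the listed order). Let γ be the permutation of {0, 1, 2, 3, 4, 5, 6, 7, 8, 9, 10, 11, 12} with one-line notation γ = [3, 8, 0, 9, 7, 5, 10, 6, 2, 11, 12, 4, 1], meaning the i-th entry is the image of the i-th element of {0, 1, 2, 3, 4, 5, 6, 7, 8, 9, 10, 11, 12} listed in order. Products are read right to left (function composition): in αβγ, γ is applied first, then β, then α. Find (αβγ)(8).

(αβγ)(8) = α(β(γ(8))). γ(8) = 2, then β(2) = 9, then α(9) = 7, so the result is 7.

7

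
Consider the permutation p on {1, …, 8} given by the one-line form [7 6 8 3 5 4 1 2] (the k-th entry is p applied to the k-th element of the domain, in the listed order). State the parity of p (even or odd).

odd

In disjoint-cycle form the cycle lengths are 5, 2, 1.
A cycle is odd iff its length is even; p has 1 even-length cycle, so sgn(p) = (−1)^1 and p is odd.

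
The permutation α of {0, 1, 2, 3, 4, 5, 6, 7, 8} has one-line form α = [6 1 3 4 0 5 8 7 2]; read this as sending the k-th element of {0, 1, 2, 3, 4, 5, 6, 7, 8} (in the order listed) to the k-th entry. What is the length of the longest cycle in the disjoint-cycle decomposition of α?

Decomposing into disjoint cycles gives (0 6 8 2 3 4); the longest has length 6.

6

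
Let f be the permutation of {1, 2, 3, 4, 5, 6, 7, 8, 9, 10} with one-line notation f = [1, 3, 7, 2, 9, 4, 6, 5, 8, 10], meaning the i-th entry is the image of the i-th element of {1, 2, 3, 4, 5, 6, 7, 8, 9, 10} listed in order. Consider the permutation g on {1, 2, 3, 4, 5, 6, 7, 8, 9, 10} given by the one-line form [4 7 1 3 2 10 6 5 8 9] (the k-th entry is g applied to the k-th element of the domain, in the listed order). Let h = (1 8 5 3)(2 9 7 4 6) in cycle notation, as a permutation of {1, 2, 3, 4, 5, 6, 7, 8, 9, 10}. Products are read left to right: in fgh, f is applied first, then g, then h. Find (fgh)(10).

7

Chase 10: f(10) = 10; g(10) = 9; h(9) = 7. Hence (fgh)(10) = 7.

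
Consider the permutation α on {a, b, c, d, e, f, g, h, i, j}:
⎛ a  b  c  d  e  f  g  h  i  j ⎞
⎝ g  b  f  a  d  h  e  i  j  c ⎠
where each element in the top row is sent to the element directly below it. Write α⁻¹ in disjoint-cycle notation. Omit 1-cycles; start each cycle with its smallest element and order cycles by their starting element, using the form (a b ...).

(a d e g)(c j i h f)

First write α in disjoint cycles: (a g e d)(c f h i j).
Reversing each cycle (and rotating so the smallest element leads) gives α⁻¹ = (a d e g)(c j i h f).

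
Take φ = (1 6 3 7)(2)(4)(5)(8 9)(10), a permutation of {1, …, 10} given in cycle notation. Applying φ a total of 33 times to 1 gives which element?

6

1 lies in the 4-cycle (1 6 3 7).
Powers repeat with period 4 on this cycle, and 33 mod 4 = 1, so φ^33(1) = φ^1(1).
Stepping 1 place around the cycle: 1 → 6.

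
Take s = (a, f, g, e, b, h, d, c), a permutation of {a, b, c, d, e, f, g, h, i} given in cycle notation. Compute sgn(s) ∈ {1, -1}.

-1

The cycle lengths are 8, 1.
A cycle of length ℓ contributes ℓ−1 transpositions, so s is a product of 7 transpositions — odd.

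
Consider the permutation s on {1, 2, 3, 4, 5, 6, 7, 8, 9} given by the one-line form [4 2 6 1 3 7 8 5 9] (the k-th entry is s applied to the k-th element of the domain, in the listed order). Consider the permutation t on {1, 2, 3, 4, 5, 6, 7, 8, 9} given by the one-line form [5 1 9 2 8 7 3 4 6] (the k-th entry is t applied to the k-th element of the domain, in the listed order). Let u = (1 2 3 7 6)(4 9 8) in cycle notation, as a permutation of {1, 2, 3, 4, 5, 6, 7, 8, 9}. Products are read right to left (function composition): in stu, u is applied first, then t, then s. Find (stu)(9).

Chase 9: u(9) = 8; t(8) = 4; s(4) = 1. Hence (stu)(9) = 1.

1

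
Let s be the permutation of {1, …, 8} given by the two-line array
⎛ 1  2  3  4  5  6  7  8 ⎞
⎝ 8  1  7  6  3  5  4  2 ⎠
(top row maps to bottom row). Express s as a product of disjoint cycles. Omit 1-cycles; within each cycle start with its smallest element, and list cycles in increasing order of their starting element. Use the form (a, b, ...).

Iterating s from 1 gives 1 → 8 → 2 → 1; that is the 3-cycle (1, 8, 2).
Repeating from the next unused element and collecting all non-trivial cycles gives (1, 8, 2)(3, 7, 4, 6, 5).

(1, 8, 2)(3, 7, 4, 6, 5)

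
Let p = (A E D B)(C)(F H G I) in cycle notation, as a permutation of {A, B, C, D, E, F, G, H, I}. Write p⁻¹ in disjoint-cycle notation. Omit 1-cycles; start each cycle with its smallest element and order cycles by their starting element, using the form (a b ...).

(A B D E)(F I G H)

Inverting a permutation written in cycle notation just reverses the order within every cycle.
Reversing each cycle of p and rotating so the smallest element leads gives (A B D E)(F I G H).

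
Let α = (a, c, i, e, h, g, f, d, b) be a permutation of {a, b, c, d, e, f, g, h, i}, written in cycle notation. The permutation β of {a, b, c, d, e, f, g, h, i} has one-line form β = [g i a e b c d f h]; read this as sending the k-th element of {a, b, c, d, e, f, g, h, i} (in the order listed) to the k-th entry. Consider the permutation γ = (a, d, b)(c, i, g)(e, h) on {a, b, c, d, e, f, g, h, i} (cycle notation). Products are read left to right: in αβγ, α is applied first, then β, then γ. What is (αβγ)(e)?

f

(αβγ)(e) = γ(β(α(e))). α(e) = h, then β(h) = f, then γ(f) = f, so the result is f.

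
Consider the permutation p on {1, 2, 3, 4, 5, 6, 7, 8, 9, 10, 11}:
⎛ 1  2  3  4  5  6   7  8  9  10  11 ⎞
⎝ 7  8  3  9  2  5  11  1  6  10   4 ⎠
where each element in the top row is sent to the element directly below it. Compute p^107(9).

Tracing 9 → 6 → … returns to 9 after 9 steps, so 9 lies in a 9-cycle (1 7 11 4 9 6 5 2 8).
Powers repeat with period 9 on this cycle, and 107 mod 9 = 8, so p^107(9) = p^8(9).
Advancing 8 steps from 9: 9 → 6 → 5 → 2 → 8 → 1 → 7 → 11 → 4.

4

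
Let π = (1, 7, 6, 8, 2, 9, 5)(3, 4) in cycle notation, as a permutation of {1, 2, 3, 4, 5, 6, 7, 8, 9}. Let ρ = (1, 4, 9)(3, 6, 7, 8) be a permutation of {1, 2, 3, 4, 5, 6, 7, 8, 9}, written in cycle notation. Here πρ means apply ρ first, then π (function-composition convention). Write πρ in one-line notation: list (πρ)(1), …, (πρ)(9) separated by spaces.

For each element, apply ρ then π: 1 → 4 → 3; 2 → 2 → 9; 3 → 6 → 8; 4 → 9 → 5; 5 → 5 → 1; 6 → 7 → 6; 7 → 8 → 2; 8 → 3 → 4; 9 → 1 → 7.
Collecting the images, πρ = [3 9 8 5 1 6 2 4 7].

3 9 8 5 1 6 2 4 7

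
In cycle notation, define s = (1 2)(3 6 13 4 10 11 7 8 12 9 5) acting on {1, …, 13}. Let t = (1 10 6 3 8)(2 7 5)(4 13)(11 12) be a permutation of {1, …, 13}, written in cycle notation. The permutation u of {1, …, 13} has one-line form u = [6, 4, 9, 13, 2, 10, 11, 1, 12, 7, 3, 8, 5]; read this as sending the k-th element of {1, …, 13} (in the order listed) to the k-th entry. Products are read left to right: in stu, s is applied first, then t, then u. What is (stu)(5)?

1

Chase 5: s(5) = 3; t(3) = 8; u(8) = 1. Hence (stu)(5) = 1.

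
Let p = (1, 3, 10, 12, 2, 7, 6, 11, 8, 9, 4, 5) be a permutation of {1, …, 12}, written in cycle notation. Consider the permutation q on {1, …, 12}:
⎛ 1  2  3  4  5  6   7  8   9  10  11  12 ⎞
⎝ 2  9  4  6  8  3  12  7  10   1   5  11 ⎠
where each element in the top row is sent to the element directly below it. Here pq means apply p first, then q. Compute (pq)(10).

First apply p: p(10) = 12, then q(12) = 11. Thus (pq)(10) = 11.

11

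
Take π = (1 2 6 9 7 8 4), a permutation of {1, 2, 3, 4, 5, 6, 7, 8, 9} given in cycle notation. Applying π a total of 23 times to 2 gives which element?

9

2 lies in the 7-cycle (1 2 6 9 7 8 4).
Since the cycle has length 7, π^23 acts on it the same as π^2 (23 mod 7 = 2).
Advancing 2 steps from 2: 2 → 6 → 9.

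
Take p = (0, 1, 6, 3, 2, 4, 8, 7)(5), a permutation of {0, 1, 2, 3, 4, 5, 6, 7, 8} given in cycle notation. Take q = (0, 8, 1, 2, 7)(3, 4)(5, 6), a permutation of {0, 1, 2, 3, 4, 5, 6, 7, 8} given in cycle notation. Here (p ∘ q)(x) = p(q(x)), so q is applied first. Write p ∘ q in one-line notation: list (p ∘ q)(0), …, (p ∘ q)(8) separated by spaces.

(p ∘ q)(x) = p(q(x)). Computing each image: p(q(0)) = p(8) = 7, p(q(1)) = p(2) = 4, p(q(2)) = p(7) = 0, p(q(3)) = p(4) = 8, p(q(4)) = p(3) = 2, p(q(5)) = p(6) = 3, p(q(6)) = p(5) = 5, p(q(7)) = p(0) = 1, p(q(8)) = p(1) = 6.
Hence p ∘ q = [7 4 0 8 2 3 5 1 6].

7 4 0 8 2 3 5 1 6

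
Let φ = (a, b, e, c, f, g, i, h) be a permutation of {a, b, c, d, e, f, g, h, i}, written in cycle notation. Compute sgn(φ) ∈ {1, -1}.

-1

The cycle lengths are 8, 1.
A cycle of length ℓ contributes ℓ−1 transpositions, so φ is a product of 7 transpositions — odd.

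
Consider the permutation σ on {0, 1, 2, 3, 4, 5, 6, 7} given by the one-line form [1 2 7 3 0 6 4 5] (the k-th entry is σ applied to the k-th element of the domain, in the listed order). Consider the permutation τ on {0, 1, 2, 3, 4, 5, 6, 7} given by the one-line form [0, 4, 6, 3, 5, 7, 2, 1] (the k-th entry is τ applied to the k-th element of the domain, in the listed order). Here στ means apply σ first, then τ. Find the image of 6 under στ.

5

σ(6) = 4, then τ(4) = 5; composing gives (στ)(6) = 5.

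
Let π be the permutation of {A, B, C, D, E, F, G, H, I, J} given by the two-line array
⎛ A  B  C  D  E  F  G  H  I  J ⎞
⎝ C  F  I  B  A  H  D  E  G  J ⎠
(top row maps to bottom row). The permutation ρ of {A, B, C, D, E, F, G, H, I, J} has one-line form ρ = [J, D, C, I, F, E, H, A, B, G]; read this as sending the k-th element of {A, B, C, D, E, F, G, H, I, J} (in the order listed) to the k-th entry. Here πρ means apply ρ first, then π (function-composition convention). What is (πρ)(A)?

J

(πρ)(A) = π(ρ(A)). ρ(A) = J, then π(J) = J. So (πρ)(A) = J.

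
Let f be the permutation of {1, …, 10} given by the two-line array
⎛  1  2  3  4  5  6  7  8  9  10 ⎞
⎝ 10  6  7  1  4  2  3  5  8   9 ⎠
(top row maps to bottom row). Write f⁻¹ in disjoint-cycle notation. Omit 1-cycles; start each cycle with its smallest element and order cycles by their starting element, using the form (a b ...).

The cycle decomposition of f is (1 10 9 8 5 4)(2 6)(3 7).
The inverse reverses every cycle; in canonical form, f⁻¹ = (1 4 5 8 9 10)(2 6)(3 7).

(1 4 5 8 9 10)(2 6)(3 7)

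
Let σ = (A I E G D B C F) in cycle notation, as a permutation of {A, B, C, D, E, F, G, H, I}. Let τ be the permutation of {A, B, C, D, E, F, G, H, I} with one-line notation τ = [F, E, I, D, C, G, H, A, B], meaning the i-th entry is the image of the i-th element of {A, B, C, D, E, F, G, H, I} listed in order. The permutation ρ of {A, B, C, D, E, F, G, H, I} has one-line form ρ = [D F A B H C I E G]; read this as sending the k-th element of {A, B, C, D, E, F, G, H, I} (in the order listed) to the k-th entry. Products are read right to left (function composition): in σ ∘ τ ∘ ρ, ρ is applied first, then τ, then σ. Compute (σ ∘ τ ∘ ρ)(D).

G

(σ ∘ τ ∘ ρ)(D) = σ(τ(ρ(D))). ρ(D) = B, then τ(B) = E, then σ(E) = G, so the result is G.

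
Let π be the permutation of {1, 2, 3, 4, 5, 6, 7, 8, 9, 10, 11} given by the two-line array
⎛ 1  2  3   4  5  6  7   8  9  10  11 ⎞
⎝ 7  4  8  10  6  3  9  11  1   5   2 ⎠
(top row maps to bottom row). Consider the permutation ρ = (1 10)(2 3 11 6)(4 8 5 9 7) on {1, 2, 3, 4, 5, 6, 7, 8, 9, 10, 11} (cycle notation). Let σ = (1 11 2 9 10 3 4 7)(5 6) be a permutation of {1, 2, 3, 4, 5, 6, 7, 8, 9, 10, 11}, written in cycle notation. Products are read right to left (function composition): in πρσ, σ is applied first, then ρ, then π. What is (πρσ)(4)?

10

(πρσ)(4) = π(ρ(σ(4))). σ(4) = 7, then ρ(7) = 4, then π(4) = 10, so the result is 10.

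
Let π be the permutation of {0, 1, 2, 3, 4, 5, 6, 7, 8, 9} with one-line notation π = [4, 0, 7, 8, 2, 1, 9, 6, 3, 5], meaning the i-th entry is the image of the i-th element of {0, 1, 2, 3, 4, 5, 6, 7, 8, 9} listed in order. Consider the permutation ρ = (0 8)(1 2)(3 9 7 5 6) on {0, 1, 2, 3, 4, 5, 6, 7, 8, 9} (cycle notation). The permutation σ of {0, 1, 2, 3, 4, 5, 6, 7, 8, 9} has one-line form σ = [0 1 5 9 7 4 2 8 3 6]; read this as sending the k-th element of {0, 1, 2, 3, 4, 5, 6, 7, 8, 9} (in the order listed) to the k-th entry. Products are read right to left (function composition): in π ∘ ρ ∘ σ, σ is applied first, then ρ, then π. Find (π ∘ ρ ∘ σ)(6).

0

(π ∘ ρ ∘ σ)(6) = π(ρ(σ(6))). σ(6) = 2, then ρ(2) = 1, then π(1) = 0, so the result is 0.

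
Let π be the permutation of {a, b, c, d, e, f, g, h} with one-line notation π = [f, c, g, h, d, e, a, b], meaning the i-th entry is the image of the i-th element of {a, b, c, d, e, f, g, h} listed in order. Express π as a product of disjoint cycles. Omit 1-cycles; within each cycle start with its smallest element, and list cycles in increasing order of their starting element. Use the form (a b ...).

(a f e d h b c g)

Start at a and follow images: a → f → e → d → h → b → c → g → a, giving the cycle (a f e d h b c g).
Continuing from each remaining unvisited element yields (a f e d h b c g).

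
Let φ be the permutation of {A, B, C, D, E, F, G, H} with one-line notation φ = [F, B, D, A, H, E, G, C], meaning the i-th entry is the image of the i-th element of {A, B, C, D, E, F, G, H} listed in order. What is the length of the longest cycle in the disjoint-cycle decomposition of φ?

Decomposing into disjoint cycles gives (A, F, E, H, C, D); the longest has length 6.

6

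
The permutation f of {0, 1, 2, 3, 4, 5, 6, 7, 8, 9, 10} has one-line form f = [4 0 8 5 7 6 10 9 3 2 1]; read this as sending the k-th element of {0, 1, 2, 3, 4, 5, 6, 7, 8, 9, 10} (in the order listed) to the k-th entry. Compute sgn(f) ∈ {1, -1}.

In disjoint-cycle form the cycle lengths are 11.
A cycle is odd iff its length is even; f has 0 even-length cycles, so sgn(f) = (−1)^0 and f is even.

1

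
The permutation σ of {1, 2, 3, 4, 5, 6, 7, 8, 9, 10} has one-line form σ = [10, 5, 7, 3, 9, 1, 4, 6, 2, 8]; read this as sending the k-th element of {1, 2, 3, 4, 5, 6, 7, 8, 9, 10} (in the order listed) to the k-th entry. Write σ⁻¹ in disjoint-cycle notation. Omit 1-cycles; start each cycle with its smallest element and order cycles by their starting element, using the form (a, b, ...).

(1, 6, 8, 10)(2, 9, 5)(3, 4, 7)

The cycle decomposition of σ is (1, 10, 8, 6)(2, 5, 9)(3, 7, 4).
Reversing each cycle (and rotating so the smallest element leads) gives σ⁻¹ = (1, 6, 8, 10)(2, 9, 5)(3, 4, 7).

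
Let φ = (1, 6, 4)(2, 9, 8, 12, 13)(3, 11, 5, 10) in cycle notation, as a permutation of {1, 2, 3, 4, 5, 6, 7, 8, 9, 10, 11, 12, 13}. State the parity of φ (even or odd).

odd

The cycle lengths are 5, 4, 3, 1.
A cycle is odd iff its length is even; φ has 1 even-length cycle, so sgn(φ) = (−1)^1 and φ is odd.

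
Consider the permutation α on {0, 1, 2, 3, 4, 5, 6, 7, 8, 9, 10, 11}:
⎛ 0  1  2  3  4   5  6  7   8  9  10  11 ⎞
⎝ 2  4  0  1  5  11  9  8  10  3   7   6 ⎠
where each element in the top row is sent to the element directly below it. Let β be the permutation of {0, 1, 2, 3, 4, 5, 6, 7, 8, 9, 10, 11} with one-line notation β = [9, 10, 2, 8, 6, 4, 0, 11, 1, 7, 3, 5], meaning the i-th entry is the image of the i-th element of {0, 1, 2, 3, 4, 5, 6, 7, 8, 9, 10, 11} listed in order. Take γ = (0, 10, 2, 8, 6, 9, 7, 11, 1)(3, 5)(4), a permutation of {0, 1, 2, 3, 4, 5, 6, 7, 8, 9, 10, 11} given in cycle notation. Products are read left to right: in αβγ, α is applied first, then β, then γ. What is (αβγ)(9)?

(αβγ)(9) = γ(β(α(9))). α(9) = 3, then β(3) = 8, then γ(8) = 6, so the result is 6.

6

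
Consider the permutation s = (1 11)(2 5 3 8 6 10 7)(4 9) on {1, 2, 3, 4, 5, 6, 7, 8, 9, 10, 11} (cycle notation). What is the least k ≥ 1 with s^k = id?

14

The disjoint cycles have lengths 7, 2, 2.
The order of s is the least common multiple of its cycle lengths: lcm(7, 2, 2) = 14.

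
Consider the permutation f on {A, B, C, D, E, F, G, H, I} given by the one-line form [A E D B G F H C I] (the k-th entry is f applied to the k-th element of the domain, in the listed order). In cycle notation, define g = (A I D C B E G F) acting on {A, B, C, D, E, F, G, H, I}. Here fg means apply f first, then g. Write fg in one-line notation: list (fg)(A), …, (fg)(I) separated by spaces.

I G C E F A H B D

(fg)(x) = g(f(x)). Computing each image: g(f(A)) = g(A) = I, g(f(B)) = g(E) = G, g(f(C)) = g(D) = C, g(f(D)) = g(B) = E, g(f(E)) = g(G) = F, g(f(F)) = g(F) = A, g(f(G)) = g(H) = H, g(f(H)) = g(C) = B, g(f(I)) = g(I) = D.
Hence fg = [I G C E F A H B D].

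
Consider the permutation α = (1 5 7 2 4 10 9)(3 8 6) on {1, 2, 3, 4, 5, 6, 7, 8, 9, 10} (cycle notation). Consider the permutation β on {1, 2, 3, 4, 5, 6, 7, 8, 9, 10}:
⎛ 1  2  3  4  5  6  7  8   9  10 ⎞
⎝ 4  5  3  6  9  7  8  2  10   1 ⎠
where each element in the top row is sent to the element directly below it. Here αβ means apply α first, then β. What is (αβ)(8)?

7

First apply α: α(8) = 6, then β(6) = 7. Thus (αβ)(8) = 7.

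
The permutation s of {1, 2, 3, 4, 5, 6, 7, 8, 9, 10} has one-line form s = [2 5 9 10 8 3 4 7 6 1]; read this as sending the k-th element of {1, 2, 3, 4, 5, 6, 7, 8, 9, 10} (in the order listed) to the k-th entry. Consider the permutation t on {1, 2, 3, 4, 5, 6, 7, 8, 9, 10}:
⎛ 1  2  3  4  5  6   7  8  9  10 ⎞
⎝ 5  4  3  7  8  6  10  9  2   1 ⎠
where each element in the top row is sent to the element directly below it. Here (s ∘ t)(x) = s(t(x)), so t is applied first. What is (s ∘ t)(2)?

t(2) = 4, then s(4) = 10; composing gives (s ∘ t)(2) = 10.

10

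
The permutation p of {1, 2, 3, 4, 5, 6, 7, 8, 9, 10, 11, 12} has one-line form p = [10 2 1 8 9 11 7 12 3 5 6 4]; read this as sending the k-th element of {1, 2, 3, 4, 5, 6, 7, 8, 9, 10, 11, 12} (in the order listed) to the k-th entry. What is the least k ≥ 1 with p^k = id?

30

Writing p as disjoint cycles, the cycle lengths are 5, 3, 2, 1, 1.
The order of p is the least common multiple of its cycle lengths: lcm(5, 3, 2) = 30.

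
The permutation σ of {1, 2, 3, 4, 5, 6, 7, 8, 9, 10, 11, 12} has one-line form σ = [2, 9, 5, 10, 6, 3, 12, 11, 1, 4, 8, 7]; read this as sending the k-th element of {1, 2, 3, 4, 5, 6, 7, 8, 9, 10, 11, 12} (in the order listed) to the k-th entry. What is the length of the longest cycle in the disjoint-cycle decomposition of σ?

Decomposing into disjoint cycles gives (1, 2, 9)(3, 5, 6)(4, 10)(7, 12)(8, 11); the longest has length 3.

3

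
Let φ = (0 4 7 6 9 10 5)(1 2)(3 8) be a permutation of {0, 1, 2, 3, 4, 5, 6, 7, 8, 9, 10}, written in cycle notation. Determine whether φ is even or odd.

even

The cycle lengths are 7, 2, 2.
A cycle of length ℓ contributes ℓ−1 transpositions, so φ is a product of 6 + 1 + 1 = 8 transpositions — even.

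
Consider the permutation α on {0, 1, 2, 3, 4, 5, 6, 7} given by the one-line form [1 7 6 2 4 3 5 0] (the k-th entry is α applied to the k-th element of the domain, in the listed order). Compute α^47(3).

5

Tracing 3 → 2 → … returns to 3 after 4 steps, so 3 lies in a 4-cycle (2 6 5 3).
Since the cycle has length 4, α^47 acts on it the same as α^3 (47 mod 4 = 3).
Advancing 3 steps from 3: 3 → 2 → 6 → 5.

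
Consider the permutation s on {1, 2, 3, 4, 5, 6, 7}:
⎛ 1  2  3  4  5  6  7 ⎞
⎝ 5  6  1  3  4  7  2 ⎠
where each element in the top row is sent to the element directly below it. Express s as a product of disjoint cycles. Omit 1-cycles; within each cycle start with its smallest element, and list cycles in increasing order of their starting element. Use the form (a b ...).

(1 5 4 3)(2 6 7)

Start at 1 and follow images: 1 → 5 → 4 → 3 → 1, giving the cycle (1 5 4 3).
Repeating from the next unused element and collecting all non-trivial cycles gives (1 5 4 3)(2 6 7).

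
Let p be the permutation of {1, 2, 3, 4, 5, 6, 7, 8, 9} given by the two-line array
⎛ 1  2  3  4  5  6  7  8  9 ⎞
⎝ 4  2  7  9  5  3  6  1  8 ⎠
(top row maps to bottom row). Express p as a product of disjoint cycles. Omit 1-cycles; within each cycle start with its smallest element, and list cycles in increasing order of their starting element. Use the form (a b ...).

Start at 1 and follow images: 1 → 4 → 9 → 8 → 1, giving the cycle (1 4 9 8).
Repeating from the next unused element and collecting all non-trivial cycles gives (1 4 9 8)(3 7 6).

(1 4 9 8)(3 7 6)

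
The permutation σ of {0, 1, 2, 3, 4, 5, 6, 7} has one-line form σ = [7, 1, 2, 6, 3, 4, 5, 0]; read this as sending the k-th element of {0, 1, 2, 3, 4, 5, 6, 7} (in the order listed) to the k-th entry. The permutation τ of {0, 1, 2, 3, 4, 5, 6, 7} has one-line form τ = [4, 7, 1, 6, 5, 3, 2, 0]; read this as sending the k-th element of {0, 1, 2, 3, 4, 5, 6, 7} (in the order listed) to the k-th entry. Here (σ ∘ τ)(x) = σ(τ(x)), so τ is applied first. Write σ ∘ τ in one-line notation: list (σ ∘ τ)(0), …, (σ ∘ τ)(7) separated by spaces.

For each element, apply τ then σ: 0 → 4 → 3; 1 → 7 → 0; 2 → 1 → 1; 3 → 6 → 5; 4 → 5 → 4; 5 → 3 → 6; 6 → 2 → 2; 7 → 0 → 7.
Collecting the images, σ ∘ τ = [3 0 1 5 4 6 2 7].

3 0 1 5 4 6 2 7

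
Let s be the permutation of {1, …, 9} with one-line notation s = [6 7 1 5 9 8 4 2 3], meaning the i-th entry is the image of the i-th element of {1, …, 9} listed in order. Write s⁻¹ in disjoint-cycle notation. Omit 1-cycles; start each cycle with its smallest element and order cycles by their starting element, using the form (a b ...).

First write s in disjoint cycles: (1 6 8 2 7 4 5 9 3).
The inverse reverses every cycle; in canonical form, s⁻¹ = (1 3 9 5 4 7 2 8 6).

(1 3 9 5 4 7 2 8 6)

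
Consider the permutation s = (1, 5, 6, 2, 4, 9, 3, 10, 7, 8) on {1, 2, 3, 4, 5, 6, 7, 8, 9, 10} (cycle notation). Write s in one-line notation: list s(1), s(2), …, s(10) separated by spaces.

Each element maps to the next entry in its cycle (wrapping to the front): 1→5, 2→4, 3→10, 4→9, 5→6, 6→2, 7→8, 8→1, 9→3, 10→7.
Listing these in domain order gives 5 4 10 9 6 2 8 1 3 7.

5 4 10 9 6 2 8 1 3 7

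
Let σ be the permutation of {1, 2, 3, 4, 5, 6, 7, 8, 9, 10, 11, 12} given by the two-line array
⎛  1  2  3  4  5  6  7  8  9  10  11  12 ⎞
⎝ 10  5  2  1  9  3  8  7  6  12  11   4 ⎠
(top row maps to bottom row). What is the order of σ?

Decomposing into disjoint cycles gives cycle lengths 5, 4, 2, 1.
Since disjoint cycles commute, ord(σ) = lcm(5, 4, 2) = 20.

20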